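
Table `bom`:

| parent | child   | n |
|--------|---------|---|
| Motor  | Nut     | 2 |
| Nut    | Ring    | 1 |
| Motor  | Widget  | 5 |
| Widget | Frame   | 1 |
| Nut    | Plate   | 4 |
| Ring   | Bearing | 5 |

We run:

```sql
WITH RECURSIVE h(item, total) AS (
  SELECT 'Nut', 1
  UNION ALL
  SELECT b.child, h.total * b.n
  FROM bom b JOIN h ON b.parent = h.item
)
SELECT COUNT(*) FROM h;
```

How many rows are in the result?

4

Base: (Nut, total=1).
Iteration 1: components of {Nut} -> Plate = 1*4 = 4, Ring = 1*1 = 1.
Iteration 2: components of {Plate,Ring} -> Bearing = 1*5 = 5.
Iteration 3: no further components; recursion stops.
Total rows emitted: 4.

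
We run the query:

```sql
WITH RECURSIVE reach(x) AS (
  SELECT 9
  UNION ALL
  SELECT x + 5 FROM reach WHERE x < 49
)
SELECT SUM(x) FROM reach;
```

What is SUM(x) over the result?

261

Base: x=9.
Iteration 1: 9 < 49 holds -> x = 9 + 5 = 14.
Iteration 2: 14 < 49 holds -> x = 14 + 5 = 19.
Iteration 3: 19 < 49 holds -> x = 19 + 5 = 24.
Iteration 4: 24 < 49 holds -> x = 24 + 5 = 29.
Iteration 5: 29 < 49 holds -> x = 29 + 5 = 34.
Iteration 6: 34 < 49 holds -> x = 34 + 5 = 39.
Iteration 7: 39 < 49 holds -> x = 39 + 5 = 44.
Iteration 8: 44 < 49 holds -> x = 44 + 5 = 49.
Iteration 9: 49 < 49 fails; recursion stops.
SUM(x) = 9 + 14 + 19 + 24 + 29 + 34 + 39 + 44 + 49 = 261.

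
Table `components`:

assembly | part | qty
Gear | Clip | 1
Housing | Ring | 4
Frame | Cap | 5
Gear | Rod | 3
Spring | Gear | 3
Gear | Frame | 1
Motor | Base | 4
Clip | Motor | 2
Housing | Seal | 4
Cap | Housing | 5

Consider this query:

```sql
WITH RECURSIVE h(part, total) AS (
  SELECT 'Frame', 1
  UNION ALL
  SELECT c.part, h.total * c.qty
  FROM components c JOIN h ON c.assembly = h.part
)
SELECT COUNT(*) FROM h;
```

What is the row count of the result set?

Base: (Frame, total=1).
Iteration 1: components of {Frame} -> Cap = 1*5 = 5.
Iteration 2: components of {Cap} -> Housing = 5*5 = 25.
Iteration 3: components of {Housing} -> Ring = 25*4 = 100, Seal = 25*4 = 100.
Iteration 4: no further components; recursion stops.
Total rows emitted: 5.

5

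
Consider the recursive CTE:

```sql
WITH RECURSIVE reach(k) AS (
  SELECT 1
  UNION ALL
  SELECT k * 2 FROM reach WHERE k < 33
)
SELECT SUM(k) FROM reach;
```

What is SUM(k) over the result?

127

Base: k=1.
Iteration 1: 1 < 33 holds -> k = 1 * 2 = 2.
Iteration 2: 2 < 33 holds -> k = 2 * 2 = 4.
Iteration 3: 4 < 33 holds -> k = 4 * 2 = 8.
Iteration 4: 8 < 33 holds -> k = 8 * 2 = 16.
Iteration 5: 16 < 33 holds -> k = 16 * 2 = 32.
Iteration 6: 32 < 33 holds -> k = 32 * 2 = 64.
Iteration 7: 64 < 33 fails; recursion stops.
SUM(k) = 1 + 2 + 4 + 8 + 16 + 32 + 64 = 127.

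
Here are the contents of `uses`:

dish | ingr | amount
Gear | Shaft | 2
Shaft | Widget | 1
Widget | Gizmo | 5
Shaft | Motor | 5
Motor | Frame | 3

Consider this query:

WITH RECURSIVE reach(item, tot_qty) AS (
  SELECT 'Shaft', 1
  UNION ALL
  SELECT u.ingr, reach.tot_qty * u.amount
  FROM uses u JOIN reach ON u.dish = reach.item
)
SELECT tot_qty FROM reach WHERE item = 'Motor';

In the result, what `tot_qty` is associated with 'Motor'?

5

Base: (Shaft, tot_qty=1).
Iteration 1: components of {Shaft} -> Motor = 1*5 = 5, Widget = 1*1 = 1.
Iteration 2: components of {Motor,Widget} -> Frame = 5*3 = 15, Gizmo = 1*5 = 5.
Iteration 3: no further components; recursion stops.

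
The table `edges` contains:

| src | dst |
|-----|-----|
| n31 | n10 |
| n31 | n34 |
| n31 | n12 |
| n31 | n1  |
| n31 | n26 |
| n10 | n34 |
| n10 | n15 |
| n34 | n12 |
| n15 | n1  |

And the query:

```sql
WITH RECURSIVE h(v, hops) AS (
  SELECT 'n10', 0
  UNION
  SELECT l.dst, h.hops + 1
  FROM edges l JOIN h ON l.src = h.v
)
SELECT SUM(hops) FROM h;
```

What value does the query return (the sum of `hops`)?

Base: (n10, hops=0).
Iteration 1: edges from {n10} -> (n15, hops=1), (n34, hops=1).
Iteration 2: edges from {n15,n34} -> (n1, hops=2), (n12, hops=2).
Iteration 3: no outgoing edges from {n1,n12}; recursion stops.
SUM(hops) = 0 + 1 + 1 + 2 + 2 = 6.

6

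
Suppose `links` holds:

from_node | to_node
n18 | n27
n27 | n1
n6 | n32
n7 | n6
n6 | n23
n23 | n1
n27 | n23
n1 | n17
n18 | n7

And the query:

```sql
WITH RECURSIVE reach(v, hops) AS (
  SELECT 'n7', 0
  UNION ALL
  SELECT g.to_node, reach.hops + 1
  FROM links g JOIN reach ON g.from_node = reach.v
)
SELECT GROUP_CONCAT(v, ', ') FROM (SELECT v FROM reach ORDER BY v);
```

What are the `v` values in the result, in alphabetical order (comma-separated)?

Base: (n7, hops=0).
Iteration 1: edges from {n7} -> (n6, hops=1).
Iteration 2: edges from {n6} -> (n23, hops=2), (n32, hops=2).
Iteration 3: edges from {n23,n32} -> (n1, hops=3).
Iteration 4: edges from {n1} -> (n17, hops=4).
Iteration 5: no outgoing edges from {n17}; recursion stops.

n1, n17, n23, n32, n6, n7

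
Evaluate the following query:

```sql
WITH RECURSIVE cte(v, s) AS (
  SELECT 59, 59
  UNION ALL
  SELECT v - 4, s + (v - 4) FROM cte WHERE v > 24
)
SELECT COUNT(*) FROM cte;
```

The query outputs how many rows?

10

Base: v=59, s=59.
Iteration 1: 59 > 24 holds -> v = 59 - 4 = 55, s = 59 + 55 = 114.
Iteration 2: 55 > 24 holds -> v = 55 - 4 = 51, s = 114 + 51 = 165.
Iteration 3: 51 > 24 holds -> v = 51 - 4 = 47, s = 165 + 47 = 212.
Iteration 4: 47 > 24 holds -> v = 47 - 4 = 43, s = 212 + 43 = 255.
Iteration 5: 43 > 24 holds -> v = 43 - 4 = 39, s = 255 + 39 = 294.
Iteration 6: 39 > 24 holds -> v = 39 - 4 = 35, s = 294 + 35 = 329.
Iteration 7: 35 > 24 holds -> v = 35 - 4 = 31, s = 329 + 31 = 360.
Iteration 8: 31 > 24 holds -> v = 31 - 4 = 27, s = 360 + 27 = 387.
Iteration 9: 27 > 24 holds -> v = 27 - 4 = 23, s = 387 + 23 = 410.
Iteration 10: 23 > 24 fails; recursion stops.
Total rows emitted: 10.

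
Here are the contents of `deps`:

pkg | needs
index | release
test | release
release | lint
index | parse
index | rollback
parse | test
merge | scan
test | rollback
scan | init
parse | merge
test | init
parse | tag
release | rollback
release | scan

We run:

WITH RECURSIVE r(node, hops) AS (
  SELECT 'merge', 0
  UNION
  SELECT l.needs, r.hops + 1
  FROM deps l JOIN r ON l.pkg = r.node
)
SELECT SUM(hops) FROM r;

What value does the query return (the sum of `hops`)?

Base: (merge, hops=0).
Iteration 1: edges from {merge} -> (scan, hops=1).
Iteration 2: edges from {scan} -> (init, hops=2).
Iteration 3: no outgoing edges from {init}; recursion stops.
SUM(hops) = 0 + 1 + 2 = 3.

3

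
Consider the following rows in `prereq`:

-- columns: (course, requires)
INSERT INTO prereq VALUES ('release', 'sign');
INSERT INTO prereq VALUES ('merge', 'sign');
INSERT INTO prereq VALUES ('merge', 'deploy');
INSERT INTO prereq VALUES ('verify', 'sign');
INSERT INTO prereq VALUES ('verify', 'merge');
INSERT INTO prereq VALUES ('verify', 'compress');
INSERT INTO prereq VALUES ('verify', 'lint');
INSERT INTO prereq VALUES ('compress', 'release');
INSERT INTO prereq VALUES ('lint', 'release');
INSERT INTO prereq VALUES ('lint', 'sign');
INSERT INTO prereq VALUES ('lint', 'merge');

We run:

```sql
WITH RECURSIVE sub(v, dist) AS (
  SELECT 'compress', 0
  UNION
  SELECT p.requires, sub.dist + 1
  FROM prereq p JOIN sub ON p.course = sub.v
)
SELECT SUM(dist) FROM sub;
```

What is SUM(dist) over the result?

Base: (compress, dist=0).
Iteration 1: edges from {compress} -> (release, dist=1).
Iteration 2: edges from {release} -> (sign, dist=2).
Iteration 3: no outgoing edges from {sign}; recursion stops.
SUM(dist) = 0 + 1 + 2 = 3.

3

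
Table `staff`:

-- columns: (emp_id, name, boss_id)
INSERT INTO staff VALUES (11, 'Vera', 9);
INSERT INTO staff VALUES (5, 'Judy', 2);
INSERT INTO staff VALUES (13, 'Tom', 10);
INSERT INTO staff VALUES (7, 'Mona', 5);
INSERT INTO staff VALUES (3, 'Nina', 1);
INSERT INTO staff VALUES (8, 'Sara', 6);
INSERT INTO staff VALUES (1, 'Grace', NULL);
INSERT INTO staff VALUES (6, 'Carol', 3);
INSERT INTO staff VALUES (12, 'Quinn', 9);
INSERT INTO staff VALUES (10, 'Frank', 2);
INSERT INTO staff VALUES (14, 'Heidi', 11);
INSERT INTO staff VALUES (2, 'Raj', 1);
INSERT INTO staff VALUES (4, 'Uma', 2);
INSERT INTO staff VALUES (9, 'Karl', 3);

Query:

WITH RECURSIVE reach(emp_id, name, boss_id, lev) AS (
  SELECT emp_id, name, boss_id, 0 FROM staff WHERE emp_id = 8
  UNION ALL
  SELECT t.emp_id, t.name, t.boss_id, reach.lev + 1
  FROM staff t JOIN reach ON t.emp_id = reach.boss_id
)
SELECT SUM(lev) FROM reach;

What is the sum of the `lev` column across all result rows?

6

Base: emp_id=8 (Sara), boss_id=6, lev 0.
Iteration 1: join on emp_id=6 -> Carol (id 6, boss_id=3, lev 1).
Iteration 2: join on emp_id=3 -> Nina (id 3, boss_id=1, lev 2).
Iteration 3: join on emp_id=1 -> Grace (id 1, boss_id=NULL, lev 3).
Iteration 4: boss_id is NULL; no match; recursion stops.
SUM(lev) = 0 + 1 + 2 + 3 = 6.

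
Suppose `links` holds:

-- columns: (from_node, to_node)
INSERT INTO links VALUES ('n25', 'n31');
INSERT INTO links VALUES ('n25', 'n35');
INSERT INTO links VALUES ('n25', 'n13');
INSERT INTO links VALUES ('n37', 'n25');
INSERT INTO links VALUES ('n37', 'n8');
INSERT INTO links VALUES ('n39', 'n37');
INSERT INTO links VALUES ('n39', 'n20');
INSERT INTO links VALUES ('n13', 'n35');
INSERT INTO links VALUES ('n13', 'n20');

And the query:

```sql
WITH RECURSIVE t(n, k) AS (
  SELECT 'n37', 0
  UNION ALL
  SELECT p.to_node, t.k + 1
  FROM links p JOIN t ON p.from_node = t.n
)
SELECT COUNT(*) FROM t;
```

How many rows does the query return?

8

Base: (n37, k=0).
Iteration 1: edges from {n37} -> (n25, k=1), (n8, k=1).
Iteration 2: edges from {n25,n8} -> (n13, k=2), (n31, k=2), (n35, k=2).
Iteration 3: edges from {n13,n31,n35} -> (n20, k=3), (n35, k=3).
Iteration 4: no outgoing edges from {n20,n35}; recursion stops.
Total rows emitted: 8.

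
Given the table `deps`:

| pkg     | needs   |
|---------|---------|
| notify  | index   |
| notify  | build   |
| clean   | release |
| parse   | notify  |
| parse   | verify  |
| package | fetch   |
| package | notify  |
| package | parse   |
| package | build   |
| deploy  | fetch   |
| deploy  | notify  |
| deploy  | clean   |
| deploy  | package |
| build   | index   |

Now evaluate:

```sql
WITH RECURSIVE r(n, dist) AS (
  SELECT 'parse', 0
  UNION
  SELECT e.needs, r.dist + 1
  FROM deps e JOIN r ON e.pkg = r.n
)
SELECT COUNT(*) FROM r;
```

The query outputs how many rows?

6

Base: (parse, dist=0).
Iteration 1: edges from {parse} -> (notify, dist=1), (verify, dist=1).
Iteration 2: edges from {notify,verify} -> (build, dist=2), (index, dist=2).
Iteration 3: edges from {build,index} -> (index, dist=3).
Iteration 4: no outgoing edges from {index}; recursion stops.
Total rows emitted: 6.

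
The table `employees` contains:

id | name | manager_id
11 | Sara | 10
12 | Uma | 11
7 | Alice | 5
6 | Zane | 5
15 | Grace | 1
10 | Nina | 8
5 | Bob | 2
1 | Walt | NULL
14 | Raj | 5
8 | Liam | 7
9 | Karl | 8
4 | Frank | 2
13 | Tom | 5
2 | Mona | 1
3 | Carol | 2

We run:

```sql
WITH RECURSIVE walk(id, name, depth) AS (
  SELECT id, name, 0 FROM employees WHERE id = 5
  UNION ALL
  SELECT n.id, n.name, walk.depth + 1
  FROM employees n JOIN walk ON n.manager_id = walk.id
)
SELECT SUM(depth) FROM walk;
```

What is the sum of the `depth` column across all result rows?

21

Base: id=5 (Bob) at depth 0.
Iteration 1: rows with manager_id in {5} -> Zane (id 6, depth 1), Alice (id 7, depth 1), Tom (id 13, depth 1), Raj (id 14, depth 1).
Iteration 2: rows with manager_id in {6,7,13,14} -> Liam (id 8, depth 2).
Iteration 3: rows with manager_id in {8} -> Karl (id 9, depth 3), Nina (id 10, depth 3).
Iteration 4: rows with manager_id in {9,10} -> Sara (id 11, depth 4).
Iteration 5: rows with manager_id in {11} -> Uma (id 12, depth 5).
Iteration 6: no rows with manager_id in {12}; recursion stops.
SUM(depth) = 0 + 1 + 1 + 1 + 1 + 2 + 3 + 3 + 4 + 5 = 21.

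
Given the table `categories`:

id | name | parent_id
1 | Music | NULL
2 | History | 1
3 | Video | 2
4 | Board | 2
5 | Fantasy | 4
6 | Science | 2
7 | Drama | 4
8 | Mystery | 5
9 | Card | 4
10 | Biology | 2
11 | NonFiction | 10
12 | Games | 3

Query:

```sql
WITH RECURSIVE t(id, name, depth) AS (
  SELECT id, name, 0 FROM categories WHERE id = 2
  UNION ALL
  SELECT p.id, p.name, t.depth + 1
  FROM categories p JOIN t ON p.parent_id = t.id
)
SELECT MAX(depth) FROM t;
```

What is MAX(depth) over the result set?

3

Base: id=2 (History) at depth 0.
Iteration 1: rows with parent_id in {2} -> Video (id 3, depth 1), Board (id 4, depth 1), Science (id 6, depth 1), Biology (id 10, depth 1).
Iteration 2: rows with parent_id in {3,4,6,10} -> Fantasy (id 5, depth 2), Drama (id 7, depth 2), Card (id 9, depth 2), NonFiction (id 11, depth 2), Games (id 12, depth 2).
Iteration 3: rows with parent_id in {5,7,9,11,12} -> Mystery (id 8, depth 3).
Iteration 4: no rows with parent_id in {8}; recursion stops.
depth values: 0, 1, 1, 1, 1, 2, 2, 2, 2, 2, 3; the maximum is 3.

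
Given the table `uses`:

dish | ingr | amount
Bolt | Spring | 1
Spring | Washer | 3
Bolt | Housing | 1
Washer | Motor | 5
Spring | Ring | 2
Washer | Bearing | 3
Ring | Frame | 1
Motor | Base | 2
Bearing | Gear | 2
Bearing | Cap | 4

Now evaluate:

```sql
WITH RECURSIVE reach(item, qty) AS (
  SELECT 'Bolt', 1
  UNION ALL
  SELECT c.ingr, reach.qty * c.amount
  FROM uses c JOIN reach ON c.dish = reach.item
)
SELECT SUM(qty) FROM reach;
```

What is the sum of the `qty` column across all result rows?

Base: (Bolt, qty=1).
Iteration 1: components of {Bolt} -> Housing = 1*1 = 1, Spring = 1*1 = 1.
Iteration 2: components of {Housing,Spring} -> Ring = 1*2 = 2, Washer = 1*3 = 3.
Iteration 3: components of {Ring,Washer} -> Bearing = 3*3 = 9, Frame = 2*1 = 2, Motor = 3*5 = 15.
Iteration 4: components of {Bearing,Frame,Motor} -> Base = 15*2 = 30, Cap = 9*4 = 36, Gear = 9*2 = 18.
Iteration 5: no further components; recursion stops.
SUM(qty) = 1 + 1 + 1 + 3 + 2 + 15 + 9 + 2 + 30 + 18 + 36 = 118.

118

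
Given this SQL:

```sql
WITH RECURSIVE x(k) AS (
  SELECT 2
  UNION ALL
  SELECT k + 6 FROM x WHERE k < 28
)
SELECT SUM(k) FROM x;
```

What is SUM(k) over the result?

102

Base: k=2.
Iteration 1: 2 < 28 holds -> k = 2 + 6 = 8.
Iteration 2: 8 < 28 holds -> k = 8 + 6 = 14.
Iteration 3: 14 < 28 holds -> k = 14 + 6 = 20.
Iteration 4: 20 < 28 holds -> k = 20 + 6 = 26.
Iteration 5: 26 < 28 holds -> k = 26 + 6 = 32.
Iteration 6: 32 < 28 fails; recursion stops.
SUM(k) = 2 + 8 + 14 + 20 + 26 + 32 = 102.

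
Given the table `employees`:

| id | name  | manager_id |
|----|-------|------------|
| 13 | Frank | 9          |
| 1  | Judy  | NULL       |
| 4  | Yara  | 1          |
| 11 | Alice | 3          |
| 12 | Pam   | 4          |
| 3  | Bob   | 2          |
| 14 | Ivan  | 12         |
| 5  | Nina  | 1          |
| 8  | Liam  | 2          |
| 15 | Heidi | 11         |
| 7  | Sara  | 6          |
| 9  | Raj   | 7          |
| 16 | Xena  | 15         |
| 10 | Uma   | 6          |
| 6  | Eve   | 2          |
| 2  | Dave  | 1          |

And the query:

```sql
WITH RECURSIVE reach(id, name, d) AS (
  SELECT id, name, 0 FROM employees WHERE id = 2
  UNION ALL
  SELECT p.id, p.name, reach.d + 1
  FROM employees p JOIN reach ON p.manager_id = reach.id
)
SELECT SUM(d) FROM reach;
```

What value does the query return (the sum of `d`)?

23

Base: id=2 (Dave) at d 0.
Iteration 1: rows with manager_id in {2} -> Bob (id 3, d 1), Eve (id 6, d 1), Liam (id 8, d 1).
Iteration 2: rows with manager_id in {3,6,8} -> Sara (id 7, d 2), Uma (id 10, d 2), Alice (id 11, d 2).
Iteration 3: rows with manager_id in {7,10,11} -> Raj (id 9, d 3), Heidi (id 15, d 3).
Iteration 4: rows with manager_id in {9,15} -> Frank (id 13, d 4), Xena (id 16, d 4).
Iteration 5: no rows with manager_id in {13,16}; recursion stops.
SUM(d) = 0 + 1 + 1 + 1 + 2 + 2 + 2 + 3 + 3 + 4 + 4 = 23.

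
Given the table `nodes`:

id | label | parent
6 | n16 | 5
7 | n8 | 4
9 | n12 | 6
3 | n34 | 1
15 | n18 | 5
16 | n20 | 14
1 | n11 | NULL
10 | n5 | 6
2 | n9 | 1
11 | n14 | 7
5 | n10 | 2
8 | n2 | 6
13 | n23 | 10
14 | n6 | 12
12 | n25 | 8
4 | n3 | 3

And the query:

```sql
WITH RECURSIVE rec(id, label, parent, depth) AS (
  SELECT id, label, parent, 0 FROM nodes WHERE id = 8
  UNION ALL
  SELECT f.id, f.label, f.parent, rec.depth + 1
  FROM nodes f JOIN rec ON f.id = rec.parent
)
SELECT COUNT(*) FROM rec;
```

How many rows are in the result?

Base: id=8 (n2), parent=6, depth 0.
Iteration 1: join on id=6 -> n16 (id 6, parent=5, depth 1).
Iteration 2: join on id=5 -> n10 (id 5, parent=2, depth 2).
Iteration 3: join on id=2 -> n9 (id 2, parent=1, depth 3).
Iteration 4: join on id=1 -> n11 (id 1, parent=NULL, depth 4).
Iteration 5: parent is NULL; no match; recursion stops.
Total rows emitted: 5.

5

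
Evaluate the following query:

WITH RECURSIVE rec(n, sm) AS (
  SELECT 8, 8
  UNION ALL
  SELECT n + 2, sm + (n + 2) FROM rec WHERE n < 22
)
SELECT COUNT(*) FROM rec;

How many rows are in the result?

Base: n=8, sm=8.
Iteration 1: 8 < 22 holds -> n = 8 + 2 = 10, sm = 8 + 10 = 18.
Iteration 2: 10 < 22 holds -> n = 10 + 2 = 12, sm = 18 + 12 = 30.
Iteration 3: 12 < 22 holds -> n = 12 + 2 = 14, sm = 30 + 14 = 44.
Iteration 4: 14 < 22 holds -> n = 14 + 2 = 16, sm = 44 + 16 = 60.
Iteration 5: 16 < 22 holds -> n = 16 + 2 = 18, sm = 60 + 18 = 78.
Iteration 6: 18 < 22 holds -> n = 18 + 2 = 20, sm = 78 + 20 = 98.
Iteration 7: 20 < 22 holds -> n = 20 + 2 = 22, sm = 98 + 22 = 120.
Iteration 8: 22 < 22 fails; recursion stops.
Total rows emitted: 8.

8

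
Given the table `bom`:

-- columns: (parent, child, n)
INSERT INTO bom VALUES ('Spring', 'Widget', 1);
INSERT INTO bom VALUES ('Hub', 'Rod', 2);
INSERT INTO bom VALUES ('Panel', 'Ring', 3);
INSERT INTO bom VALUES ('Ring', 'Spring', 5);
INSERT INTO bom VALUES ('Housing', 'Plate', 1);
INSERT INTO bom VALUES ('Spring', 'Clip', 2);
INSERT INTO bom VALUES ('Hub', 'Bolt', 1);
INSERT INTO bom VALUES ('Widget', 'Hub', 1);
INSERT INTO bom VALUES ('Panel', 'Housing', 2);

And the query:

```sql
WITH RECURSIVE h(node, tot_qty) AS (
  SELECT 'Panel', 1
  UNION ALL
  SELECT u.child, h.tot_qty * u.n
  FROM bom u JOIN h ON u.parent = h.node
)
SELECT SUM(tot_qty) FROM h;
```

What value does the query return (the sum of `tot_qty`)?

Base: (Panel, tot_qty=1).
Iteration 1: components of {Panel} -> Housing = 1*2 = 2, Ring = 1*3 = 3.
Iteration 2: components of {Housing,Ring} -> Plate = 2*1 = 2, Spring = 3*5 = 15.
Iteration 3: components of {Plate,Spring} -> Clip = 15*2 = 30, Widget = 15*1 = 15.
Iteration 4: components of {Clip,Widget} -> Hub = 15*1 = 15.
Iteration 5: components of {Hub} -> Bolt = 15*1 = 15, Rod = 15*2 = 30.
Iteration 6: no further components; recursion stops.
SUM(tot_qty) = 1 + 2 + 3 + 2 + 15 + 30 + 15 + 15 + 15 + 30 = 128.

128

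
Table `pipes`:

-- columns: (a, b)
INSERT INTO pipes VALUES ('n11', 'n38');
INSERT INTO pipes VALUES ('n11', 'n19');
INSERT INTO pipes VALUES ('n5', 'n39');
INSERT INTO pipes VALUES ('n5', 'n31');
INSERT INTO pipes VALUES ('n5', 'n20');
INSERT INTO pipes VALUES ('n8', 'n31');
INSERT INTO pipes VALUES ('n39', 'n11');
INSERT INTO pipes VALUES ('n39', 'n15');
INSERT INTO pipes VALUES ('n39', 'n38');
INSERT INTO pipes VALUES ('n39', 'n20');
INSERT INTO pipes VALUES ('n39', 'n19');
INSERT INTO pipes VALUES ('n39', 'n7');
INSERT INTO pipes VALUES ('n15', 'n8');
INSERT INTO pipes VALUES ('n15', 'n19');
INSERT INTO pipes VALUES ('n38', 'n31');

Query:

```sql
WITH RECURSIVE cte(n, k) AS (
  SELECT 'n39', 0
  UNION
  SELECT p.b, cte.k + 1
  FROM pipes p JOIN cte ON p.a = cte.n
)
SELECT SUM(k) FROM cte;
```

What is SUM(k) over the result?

Base: (n39, k=0).
Iteration 1: edges from {n39} -> (n11, k=1), (n15, k=1), (n19, k=1), (n20, k=1), (n38, k=1), (n7, k=1).
Iteration 2: edges from {n11,n15,n19,n20,n38,n7} -> (n19, k=2), (n31, k=2), (n38, k=2), (n8, k=2). [UNION drops 1 duplicate row(s)]
Iteration 3: edges from {n19,n31,n38,n8} -> (n31, k=3). [UNION drops 1 duplicate row(s)]
Iteration 4: no outgoing edges from {n31}; recursion stops.
SUM(k) = 0 + 1 + 1 + 1 + 1 + 1 + 1 + 2 + 2 + 2 + 2 + 3 = 17.

17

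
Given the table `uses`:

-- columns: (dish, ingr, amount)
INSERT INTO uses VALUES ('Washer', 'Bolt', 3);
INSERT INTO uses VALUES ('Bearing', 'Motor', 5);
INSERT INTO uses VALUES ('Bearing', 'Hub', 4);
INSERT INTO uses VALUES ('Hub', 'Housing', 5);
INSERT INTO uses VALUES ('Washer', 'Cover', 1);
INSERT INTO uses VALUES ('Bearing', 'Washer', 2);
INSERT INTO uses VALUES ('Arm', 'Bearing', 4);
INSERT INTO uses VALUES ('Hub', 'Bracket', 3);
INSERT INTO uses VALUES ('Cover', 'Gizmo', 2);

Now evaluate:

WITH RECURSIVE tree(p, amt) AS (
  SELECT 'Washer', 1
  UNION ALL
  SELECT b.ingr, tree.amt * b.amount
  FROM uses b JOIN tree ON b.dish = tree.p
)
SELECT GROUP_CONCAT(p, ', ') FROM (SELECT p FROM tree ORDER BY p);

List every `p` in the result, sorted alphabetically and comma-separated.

Base: (Washer, amt=1).
Iteration 1: components of {Washer} -> Bolt = 1*3 = 3, Cover = 1*1 = 1.
Iteration 2: components of {Bolt,Cover} -> Gizmo = 1*2 = 2.
Iteration 3: no further components; recursion stops.

Bolt, Cover, Gizmo, Washer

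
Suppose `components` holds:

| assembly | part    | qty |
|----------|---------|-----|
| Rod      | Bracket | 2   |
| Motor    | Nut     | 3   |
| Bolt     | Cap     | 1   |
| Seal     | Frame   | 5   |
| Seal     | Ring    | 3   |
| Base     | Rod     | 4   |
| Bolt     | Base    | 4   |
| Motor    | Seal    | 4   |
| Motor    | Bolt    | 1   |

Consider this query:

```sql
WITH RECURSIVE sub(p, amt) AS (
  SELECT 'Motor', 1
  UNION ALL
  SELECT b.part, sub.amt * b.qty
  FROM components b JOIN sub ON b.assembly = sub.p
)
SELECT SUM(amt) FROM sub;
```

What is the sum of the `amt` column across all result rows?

Base: (Motor, amt=1).
Iteration 1: components of {Motor} -> Bolt = 1*1 = 1, Nut = 1*3 = 3, Seal = 1*4 = 4.
Iteration 2: components of {Bolt,Nut,Seal} -> Base = 1*4 = 4, Cap = 1*1 = 1, Frame = 4*5 = 20, Ring = 4*3 = 12.
Iteration 3: components of {Base,Cap,Frame,Ring} -> Rod = 4*4 = 16.
Iteration 4: components of {Rod} -> Bracket = 16*2 = 32.
Iteration 5: no further components; recursion stops.
SUM(amt) = 1 + 4 + 1 + 3 + 12 + 20 + 4 + 1 + 16 + 32 = 94.

94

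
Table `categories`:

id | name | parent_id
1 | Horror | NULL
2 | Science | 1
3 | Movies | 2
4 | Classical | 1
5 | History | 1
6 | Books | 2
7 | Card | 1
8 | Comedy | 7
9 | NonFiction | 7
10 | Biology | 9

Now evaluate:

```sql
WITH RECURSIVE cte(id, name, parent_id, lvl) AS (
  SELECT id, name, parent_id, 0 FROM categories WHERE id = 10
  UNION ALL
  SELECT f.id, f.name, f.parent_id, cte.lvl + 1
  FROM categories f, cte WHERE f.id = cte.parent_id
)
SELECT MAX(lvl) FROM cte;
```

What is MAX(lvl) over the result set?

Base: id=10 (Biology), parent_id=9, lvl 0.
Iteration 1: join on id=9 -> NonFiction (id 9, parent_id=7, lvl 1).
Iteration 2: join on id=7 -> Card (id 7, parent_id=1, lvl 2).
Iteration 3: join on id=1 -> Horror (id 1, parent_id=NULL, lvl 3).
Iteration 4: parent_id is NULL; no match; recursion stops.
lvl values: 0, 1, 2, 3; the maximum is 3.

3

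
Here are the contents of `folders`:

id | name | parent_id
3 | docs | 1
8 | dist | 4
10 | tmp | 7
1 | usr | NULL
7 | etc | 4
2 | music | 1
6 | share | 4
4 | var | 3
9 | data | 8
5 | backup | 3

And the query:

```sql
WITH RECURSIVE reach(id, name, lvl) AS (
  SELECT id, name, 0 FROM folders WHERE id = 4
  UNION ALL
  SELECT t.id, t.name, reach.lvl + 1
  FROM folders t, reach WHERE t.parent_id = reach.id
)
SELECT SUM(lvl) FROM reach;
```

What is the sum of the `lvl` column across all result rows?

Base: id=4 (var) at lvl 0.
Iteration 1: rows with parent_id in {4} -> share (id 6, lvl 1), etc (id 7, lvl 1), dist (id 8, lvl 1).
Iteration 2: rows with parent_id in {6,7,8} -> data (id 9, lvl 2), tmp (id 10, lvl 2).
Iteration 3: no rows with parent_id in {9,10}; recursion stops.
SUM(lvl) = 0 + 1 + 1 + 1 + 2 + 2 = 7.

7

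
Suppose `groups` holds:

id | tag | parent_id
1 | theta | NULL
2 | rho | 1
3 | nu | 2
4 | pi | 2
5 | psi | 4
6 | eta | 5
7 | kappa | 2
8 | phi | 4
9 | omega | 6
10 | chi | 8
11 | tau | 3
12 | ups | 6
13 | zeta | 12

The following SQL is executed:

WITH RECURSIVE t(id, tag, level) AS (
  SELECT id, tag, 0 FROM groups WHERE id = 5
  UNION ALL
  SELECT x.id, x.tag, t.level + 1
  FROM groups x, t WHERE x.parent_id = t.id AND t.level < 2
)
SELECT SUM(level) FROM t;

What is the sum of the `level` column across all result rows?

5

Base: id=5 (psi) at level 0.
Iteration 1: rows with parent_id in {5} -> eta (id 6, level 1).
Iteration 2: rows with parent_id in {6} -> omega (id 9, level 2), ups (id 12, level 2).
Iteration 3: level < 2 fails for all current rows; recursion stops.
SUM(level) = 0 + 1 + 2 + 2 = 5.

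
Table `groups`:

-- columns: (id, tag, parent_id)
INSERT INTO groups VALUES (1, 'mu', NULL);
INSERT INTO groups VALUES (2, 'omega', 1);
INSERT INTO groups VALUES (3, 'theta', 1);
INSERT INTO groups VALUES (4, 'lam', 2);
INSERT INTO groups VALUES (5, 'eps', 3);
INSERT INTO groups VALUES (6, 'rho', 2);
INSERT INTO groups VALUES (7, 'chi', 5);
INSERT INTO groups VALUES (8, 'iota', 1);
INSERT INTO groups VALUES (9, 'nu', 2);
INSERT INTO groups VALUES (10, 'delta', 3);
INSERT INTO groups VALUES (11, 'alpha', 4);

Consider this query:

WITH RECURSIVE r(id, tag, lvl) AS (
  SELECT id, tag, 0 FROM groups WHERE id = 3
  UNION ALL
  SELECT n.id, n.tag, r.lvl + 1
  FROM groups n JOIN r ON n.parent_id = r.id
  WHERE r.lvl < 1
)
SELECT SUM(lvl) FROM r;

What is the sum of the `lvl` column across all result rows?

2

Base: id=3 (theta) at lvl 0.
Iteration 1: rows with parent_id in {3} -> eps (id 5, lvl 1), delta (id 10, lvl 1).
Iteration 2: lvl < 1 fails for all current rows; recursion stops.
SUM(lvl) = 0 + 1 + 1 = 2.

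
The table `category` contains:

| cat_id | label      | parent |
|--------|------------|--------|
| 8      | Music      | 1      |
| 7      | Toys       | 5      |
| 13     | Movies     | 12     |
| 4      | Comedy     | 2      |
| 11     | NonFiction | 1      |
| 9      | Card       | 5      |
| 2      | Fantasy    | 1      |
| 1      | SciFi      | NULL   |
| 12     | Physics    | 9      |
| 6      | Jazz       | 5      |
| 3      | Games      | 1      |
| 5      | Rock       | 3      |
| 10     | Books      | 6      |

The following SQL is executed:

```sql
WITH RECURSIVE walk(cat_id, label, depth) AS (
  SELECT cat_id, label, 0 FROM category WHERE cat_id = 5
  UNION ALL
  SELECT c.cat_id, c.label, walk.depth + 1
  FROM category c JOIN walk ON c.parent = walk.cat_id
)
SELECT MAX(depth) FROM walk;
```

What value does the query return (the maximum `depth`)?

3

Base: cat_id=5 (Rock) at depth 0.
Iteration 1: rows with parent in {5} -> Jazz (id 6, depth 1), Toys (id 7, depth 1), Card (id 9, depth 1).
Iteration 2: rows with parent in {6,7,9} -> Books (id 10, depth 2), Physics (id 12, depth 2).
Iteration 3: rows with parent in {10,12} -> Movies (id 13, depth 3).
Iteration 4: no rows with parent in {13}; recursion stops.
depth values: 0, 1, 1, 1, 2, 2, 3; the maximum is 3.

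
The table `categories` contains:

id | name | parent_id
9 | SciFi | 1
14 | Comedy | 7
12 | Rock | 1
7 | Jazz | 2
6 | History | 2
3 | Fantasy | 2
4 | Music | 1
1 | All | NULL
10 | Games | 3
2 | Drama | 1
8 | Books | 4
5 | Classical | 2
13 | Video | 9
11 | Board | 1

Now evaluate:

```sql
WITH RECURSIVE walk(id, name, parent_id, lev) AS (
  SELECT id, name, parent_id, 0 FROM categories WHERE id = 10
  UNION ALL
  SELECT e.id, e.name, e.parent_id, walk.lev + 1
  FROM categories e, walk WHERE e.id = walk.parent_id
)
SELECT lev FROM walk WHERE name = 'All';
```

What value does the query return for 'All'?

Base: id=10 (Games), parent_id=3, lev 0.
Iteration 1: join on id=3 -> Fantasy (id 3, parent_id=2, lev 1).
Iteration 2: join on id=2 -> Drama (id 2, parent_id=1, lev 2).
Iteration 3: join on id=1 -> All (id 1, parent_id=NULL, lev 3).
Iteration 4: parent_id is NULL; no match; recursion stops.

3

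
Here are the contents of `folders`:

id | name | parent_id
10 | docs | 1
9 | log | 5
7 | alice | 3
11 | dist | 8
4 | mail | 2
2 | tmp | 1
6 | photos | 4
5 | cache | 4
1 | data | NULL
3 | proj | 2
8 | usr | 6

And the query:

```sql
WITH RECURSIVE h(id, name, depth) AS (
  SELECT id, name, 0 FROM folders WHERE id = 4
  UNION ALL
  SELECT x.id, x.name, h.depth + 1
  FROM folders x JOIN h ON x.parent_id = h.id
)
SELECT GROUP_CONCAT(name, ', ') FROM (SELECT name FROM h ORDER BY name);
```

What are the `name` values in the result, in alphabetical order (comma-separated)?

cache, dist, log, mail, photos, usr

Base: id=4 (mail) at depth 0.
Iteration 1: rows with parent_id in {4} -> cache (id 5, depth 1), photos (id 6, depth 1).
Iteration 2: rows with parent_id in {5,6} -> usr (id 8, depth 2), log (id 9, depth 2).
Iteration 3: rows with parent_id in {8,9} -> dist (id 11, depth 3).
Iteration 4: no rows with parent_id in {11}; recursion stops.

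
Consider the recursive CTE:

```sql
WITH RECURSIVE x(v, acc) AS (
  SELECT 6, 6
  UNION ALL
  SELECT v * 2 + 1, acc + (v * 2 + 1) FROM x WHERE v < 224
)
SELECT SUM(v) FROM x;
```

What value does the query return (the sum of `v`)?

882

Base: v=6, acc=6.
Iteration 1: 6 < 224 holds -> v = 6 * 2 + 1 = 13, acc = 6 + 13 = 19.
Iteration 2: 13 < 224 holds -> v = 13 * 2 + 1 = 27, acc = 19 + 27 = 46.
Iteration 3: 27 < 224 holds -> v = 27 * 2 + 1 = 55, acc = 46 + 55 = 101.
Iteration 4: 55 < 224 holds -> v = 55 * 2 + 1 = 111, acc = 101 + 111 = 212.
Iteration 5: 111 < 224 holds -> v = 111 * 2 + 1 = 223, acc = 212 + 223 = 435.
Iteration 6: 223 < 224 holds -> v = 223 * 2 + 1 = 447, acc = 435 + 447 = 882.
Iteration 7: 447 < 224 fails; recursion stops.
SUM(v) = 6 + 13 + 27 + 55 + 111 + 223 + 447 = 882.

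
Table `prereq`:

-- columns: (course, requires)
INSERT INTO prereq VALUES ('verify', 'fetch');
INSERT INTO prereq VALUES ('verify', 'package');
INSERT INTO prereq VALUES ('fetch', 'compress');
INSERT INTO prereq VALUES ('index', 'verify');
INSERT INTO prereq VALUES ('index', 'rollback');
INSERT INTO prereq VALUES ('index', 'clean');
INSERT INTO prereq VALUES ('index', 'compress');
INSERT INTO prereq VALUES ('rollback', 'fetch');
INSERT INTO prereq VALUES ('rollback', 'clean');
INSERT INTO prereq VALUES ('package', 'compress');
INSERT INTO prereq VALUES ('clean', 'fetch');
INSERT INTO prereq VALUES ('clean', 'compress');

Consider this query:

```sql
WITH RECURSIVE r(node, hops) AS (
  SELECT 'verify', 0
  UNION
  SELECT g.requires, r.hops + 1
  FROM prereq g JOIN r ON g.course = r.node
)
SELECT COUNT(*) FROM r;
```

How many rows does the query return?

4

Base: (verify, hops=0).
Iteration 1: edges from {verify} -> (fetch, hops=1), (package, hops=1).
Iteration 2: edges from {fetch,package} -> (compress, hops=2). [UNION drops 1 duplicate row(s)]
Iteration 3: no outgoing edges from {compress}; recursion stops.
Total rows emitted: 4.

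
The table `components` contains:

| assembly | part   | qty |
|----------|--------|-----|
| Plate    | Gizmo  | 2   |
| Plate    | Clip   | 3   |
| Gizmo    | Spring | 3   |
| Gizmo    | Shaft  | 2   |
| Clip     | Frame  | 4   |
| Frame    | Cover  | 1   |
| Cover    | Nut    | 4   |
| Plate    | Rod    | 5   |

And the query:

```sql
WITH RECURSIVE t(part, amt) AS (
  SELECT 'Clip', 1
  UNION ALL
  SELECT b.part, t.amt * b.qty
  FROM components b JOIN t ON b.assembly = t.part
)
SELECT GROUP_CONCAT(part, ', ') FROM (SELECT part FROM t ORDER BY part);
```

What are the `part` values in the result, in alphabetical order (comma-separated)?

Clip, Cover, Frame, Nut

Base: (Clip, amt=1).
Iteration 1: components of {Clip} -> Frame = 1*4 = 4.
Iteration 2: components of {Frame} -> Cover = 4*1 = 4.
Iteration 3: components of {Cover} -> Nut = 4*4 = 16.
Iteration 4: no further components; recursion stops.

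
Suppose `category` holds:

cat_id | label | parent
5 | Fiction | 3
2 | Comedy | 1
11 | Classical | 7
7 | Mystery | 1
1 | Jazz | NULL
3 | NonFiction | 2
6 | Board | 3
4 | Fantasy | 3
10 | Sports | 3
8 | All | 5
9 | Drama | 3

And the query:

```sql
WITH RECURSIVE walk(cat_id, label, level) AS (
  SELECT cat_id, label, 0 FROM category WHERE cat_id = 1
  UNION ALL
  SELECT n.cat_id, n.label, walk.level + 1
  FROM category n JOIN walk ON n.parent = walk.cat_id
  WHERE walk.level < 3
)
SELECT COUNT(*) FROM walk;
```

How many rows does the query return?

10

Base: cat_id=1 (Jazz) at level 0.
Iteration 1: rows with parent in {1} -> Comedy (id 2, level 1), Mystery (id 7, level 1).
Iteration 2: rows with parent in {2,7} -> NonFiction (id 3, level 2), Classical (id 11, level 2).
Iteration 3: rows with parent in {3,11} -> Fantasy (id 4, level 3), Fiction (id 5, level 3), Board (id 6, level 3), Drama (id 9, level 3), Sports (id 10, level 3).
Iteration 4: level < 3 fails for all current rows; recursion stops.
Total rows emitted: 10.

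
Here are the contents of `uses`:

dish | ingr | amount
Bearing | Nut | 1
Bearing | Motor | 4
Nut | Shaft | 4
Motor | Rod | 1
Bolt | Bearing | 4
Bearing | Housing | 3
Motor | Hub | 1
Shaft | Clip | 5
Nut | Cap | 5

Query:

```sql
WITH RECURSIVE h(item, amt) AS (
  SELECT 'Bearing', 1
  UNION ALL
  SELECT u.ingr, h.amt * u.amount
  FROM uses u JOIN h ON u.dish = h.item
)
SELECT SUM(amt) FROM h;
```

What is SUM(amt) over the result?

Base: (Bearing, amt=1).
Iteration 1: components of {Bearing} -> Housing = 1*3 = 3, Motor = 1*4 = 4, Nut = 1*1 = 1.
Iteration 2: components of {Housing,Motor,Nut} -> Cap = 1*5 = 5, Hub = 4*1 = 4, Rod = 4*1 = 4, Shaft = 1*4 = 4.
Iteration 3: components of {Cap,Hub,Rod,Shaft} -> Clip = 4*5 = 20.
Iteration 4: no further components; recursion stops.
SUM(amt) = 1 + 4 + 3 + 1 + 4 + 4 + 5 + 4 + 20 = 46.

46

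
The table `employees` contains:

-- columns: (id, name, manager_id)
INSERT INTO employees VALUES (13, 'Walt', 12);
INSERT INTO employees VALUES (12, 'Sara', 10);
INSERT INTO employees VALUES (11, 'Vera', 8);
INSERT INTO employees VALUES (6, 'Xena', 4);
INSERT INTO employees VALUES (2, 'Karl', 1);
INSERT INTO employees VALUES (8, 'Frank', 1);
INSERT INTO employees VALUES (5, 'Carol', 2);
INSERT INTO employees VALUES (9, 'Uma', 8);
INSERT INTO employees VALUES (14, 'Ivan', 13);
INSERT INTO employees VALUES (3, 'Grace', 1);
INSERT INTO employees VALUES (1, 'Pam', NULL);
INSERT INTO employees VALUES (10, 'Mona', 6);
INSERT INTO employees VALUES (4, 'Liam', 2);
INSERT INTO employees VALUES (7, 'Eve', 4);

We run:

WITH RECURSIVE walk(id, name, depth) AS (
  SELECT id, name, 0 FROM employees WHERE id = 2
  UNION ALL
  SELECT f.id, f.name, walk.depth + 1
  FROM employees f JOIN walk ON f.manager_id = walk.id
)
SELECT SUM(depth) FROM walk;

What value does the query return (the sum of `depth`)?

24

Base: id=2 (Karl) at depth 0.
Iteration 1: rows with manager_id in {2} -> Liam (id 4, depth 1), Carol (id 5, depth 1).
Iteration 2: rows with manager_id in {4,5} -> Xena (id 6, depth 2), Eve (id 7, depth 2).
Iteration 3: rows with manager_id in {6,7} -> Mona (id 10, depth 3).
Iteration 4: rows with manager_id in {10} -> Sara (id 12, depth 4).
Iteration 5: rows with manager_id in {12} -> Walt (id 13, depth 5).
Iteration 6: rows with manager_id in {13} -> Ivan (id 14, depth 6).
Iteration 7: no rows with manager_id in {14}; recursion stops.
SUM(depth) = 0 + 1 + 1 + 2 + 2 + 3 + 4 + 5 + 6 = 24.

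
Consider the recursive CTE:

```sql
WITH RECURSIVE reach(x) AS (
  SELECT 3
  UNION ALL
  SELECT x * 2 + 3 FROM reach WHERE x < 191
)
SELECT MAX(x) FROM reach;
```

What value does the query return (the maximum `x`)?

381

Base: x=3.
Iteration 1: 3 < 191 holds -> x = 3 * 2 + 3 = 9.
Iteration 2: 9 < 191 holds -> x = 9 * 2 + 3 = 21.
Iteration 3: 21 < 191 holds -> x = 21 * 2 + 3 = 45.
Iteration 4: 45 < 191 holds -> x = 45 * 2 + 3 = 93.
Iteration 5: 93 < 191 holds -> x = 93 * 2 + 3 = 189.
Iteration 6: 189 < 191 holds -> x = 189 * 2 + 3 = 381.
Iteration 7: 381 < 191 fails; recursion stops.
x values: 3, 9, 21, 45, 93, 189, 381; the maximum is 381.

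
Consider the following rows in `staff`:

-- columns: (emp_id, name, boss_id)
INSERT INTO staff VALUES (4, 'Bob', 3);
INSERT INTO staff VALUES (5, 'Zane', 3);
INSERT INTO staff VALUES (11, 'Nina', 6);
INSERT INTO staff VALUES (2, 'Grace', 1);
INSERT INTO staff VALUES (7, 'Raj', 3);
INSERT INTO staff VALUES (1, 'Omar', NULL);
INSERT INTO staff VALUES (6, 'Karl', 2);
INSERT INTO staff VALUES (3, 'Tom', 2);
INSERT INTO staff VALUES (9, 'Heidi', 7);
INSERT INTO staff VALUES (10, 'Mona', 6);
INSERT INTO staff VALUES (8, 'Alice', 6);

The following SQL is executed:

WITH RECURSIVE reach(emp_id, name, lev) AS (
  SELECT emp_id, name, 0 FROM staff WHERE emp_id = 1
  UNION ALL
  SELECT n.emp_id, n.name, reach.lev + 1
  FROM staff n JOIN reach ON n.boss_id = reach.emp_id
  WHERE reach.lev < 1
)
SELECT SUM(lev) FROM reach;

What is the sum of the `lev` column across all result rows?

Base: emp_id=1 (Omar) at lev 0.
Iteration 1: rows with boss_id in {1} -> Grace (id 2, lev 1).
Iteration 2: lev < 1 fails for all current rows; recursion stops.
SUM(lev) = 0 + 1 = 1.

1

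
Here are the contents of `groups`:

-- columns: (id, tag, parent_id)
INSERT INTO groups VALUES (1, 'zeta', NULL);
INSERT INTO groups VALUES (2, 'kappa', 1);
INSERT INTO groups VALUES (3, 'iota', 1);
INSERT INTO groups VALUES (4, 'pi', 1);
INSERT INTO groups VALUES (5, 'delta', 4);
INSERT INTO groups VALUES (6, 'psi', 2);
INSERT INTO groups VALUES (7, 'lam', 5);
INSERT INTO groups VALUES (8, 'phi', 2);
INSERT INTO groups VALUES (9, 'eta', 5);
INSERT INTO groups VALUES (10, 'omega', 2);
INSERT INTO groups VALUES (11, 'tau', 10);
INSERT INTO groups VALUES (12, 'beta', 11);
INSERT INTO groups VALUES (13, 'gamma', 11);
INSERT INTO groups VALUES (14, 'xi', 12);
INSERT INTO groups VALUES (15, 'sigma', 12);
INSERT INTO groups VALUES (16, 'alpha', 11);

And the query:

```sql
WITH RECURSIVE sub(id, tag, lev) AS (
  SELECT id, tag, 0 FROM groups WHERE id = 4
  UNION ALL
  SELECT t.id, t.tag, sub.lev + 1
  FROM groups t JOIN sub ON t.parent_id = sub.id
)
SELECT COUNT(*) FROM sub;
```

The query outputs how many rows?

4

Base: id=4 (pi) at lev 0.
Iteration 1: rows with parent_id in {4} -> delta (id 5, lev 1).
Iteration 2: rows with parent_id in {5} -> lam (id 7, lev 2), eta (id 9, lev 2).
Iteration 3: no rows with parent_id in {7,9}; recursion stops.
Total rows emitted: 4.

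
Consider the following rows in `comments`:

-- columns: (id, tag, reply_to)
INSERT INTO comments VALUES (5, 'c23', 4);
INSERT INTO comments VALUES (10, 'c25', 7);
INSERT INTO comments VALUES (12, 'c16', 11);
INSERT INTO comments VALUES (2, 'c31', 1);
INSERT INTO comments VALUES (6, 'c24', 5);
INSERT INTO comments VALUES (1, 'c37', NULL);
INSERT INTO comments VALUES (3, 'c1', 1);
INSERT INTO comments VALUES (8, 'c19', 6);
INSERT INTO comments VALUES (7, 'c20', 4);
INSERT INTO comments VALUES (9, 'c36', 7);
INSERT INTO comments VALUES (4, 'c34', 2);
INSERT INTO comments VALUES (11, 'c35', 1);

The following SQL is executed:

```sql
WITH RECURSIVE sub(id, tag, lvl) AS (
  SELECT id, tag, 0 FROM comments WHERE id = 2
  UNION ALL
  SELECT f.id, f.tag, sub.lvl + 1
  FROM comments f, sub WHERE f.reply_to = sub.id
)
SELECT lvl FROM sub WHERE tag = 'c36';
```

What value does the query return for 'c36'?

3

Base: id=2 (c31) at lvl 0.
Iteration 1: rows with reply_to in {2} -> c34 (id 4, lvl 1).
Iteration 2: rows with reply_to in {4} -> c23 (id 5, lvl 2), c20 (id 7, lvl 2).
Iteration 3: rows with reply_to in {5,7} -> c24 (id 6, lvl 3), c36 (id 9, lvl 3), c25 (id 10, lvl 3).
Iteration 4: rows with reply_to in {6,9,10} -> c19 (id 8, lvl 4).
Iteration 5: no rows with reply_to in {8}; recursion stops.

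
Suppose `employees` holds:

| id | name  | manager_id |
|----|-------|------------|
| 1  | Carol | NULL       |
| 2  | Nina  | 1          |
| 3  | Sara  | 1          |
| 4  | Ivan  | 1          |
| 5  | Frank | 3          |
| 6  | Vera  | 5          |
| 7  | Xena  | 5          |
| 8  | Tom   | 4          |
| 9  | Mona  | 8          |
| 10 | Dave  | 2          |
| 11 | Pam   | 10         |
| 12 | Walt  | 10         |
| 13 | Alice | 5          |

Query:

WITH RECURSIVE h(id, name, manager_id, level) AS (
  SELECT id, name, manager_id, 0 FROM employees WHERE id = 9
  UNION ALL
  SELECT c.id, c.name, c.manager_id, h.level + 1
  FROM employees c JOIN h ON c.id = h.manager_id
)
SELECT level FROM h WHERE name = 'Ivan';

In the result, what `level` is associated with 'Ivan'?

Base: id=9 (Mona), manager_id=8, level 0.
Iteration 1: join on id=8 -> Tom (id 8, manager_id=4, level 1).
Iteration 2: join on id=4 -> Ivan (id 4, manager_id=1, level 2).
Iteration 3: join on id=1 -> Carol (id 1, manager_id=NULL, level 3).
Iteration 4: manager_id is NULL; no match; recursion stops.

2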